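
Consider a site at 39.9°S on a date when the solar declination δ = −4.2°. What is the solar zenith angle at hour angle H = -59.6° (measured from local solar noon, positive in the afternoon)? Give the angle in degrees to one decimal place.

With φ = -39.9°, δ = -4.2°, H = -59.60°: sin φ sin δ = 0.0470, cos φ cos δ cos H = 0.3872, so cos θ_z = 0.4342.
θ_z = arccos(0.4342) = 64.27°.

64.3°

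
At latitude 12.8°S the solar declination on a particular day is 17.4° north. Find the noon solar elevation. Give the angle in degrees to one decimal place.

59.8°

At local solar noon the hour angle is zero, so the elevation is 90° − |φ − δ| = 90° − |-12.8° − (17.4°)| = 90° − 30.2° = 59.8°.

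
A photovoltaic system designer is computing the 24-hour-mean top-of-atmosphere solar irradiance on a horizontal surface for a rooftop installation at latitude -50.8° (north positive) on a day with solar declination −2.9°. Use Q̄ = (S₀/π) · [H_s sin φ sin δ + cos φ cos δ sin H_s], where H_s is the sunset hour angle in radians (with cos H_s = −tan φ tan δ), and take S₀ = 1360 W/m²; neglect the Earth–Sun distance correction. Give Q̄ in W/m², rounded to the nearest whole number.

300 W/m²

−tan φ tan δ = −(-1.2261)(-0.0507) = -0.0622; H_s = arccos(-0.0622) = 93.57°. In radians, H_s = 1.6331.
H_s sin φ sin δ = 1.6331 × -0.7749 × -0.0506 = 0.0640.
cos φ cos δ sin H_s = 0.6320 × 0.9987 × 0.9981 = 0.6300.
Q̄ = (1360/π) × (0.0640 + 0.6300) = 432.90 × 0.6940 = 300.43 W/m².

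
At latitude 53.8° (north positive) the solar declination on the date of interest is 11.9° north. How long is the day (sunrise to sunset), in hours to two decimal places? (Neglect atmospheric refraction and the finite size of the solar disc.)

14.23 hours

The sunset hour angle satisfies cos H_s = −tan φ tan δ = -0.2879, giving H_s = 106.73°.
Day length = 2 H_s / 15° h⁻¹ = 213.46° / 15 = 14.231 h.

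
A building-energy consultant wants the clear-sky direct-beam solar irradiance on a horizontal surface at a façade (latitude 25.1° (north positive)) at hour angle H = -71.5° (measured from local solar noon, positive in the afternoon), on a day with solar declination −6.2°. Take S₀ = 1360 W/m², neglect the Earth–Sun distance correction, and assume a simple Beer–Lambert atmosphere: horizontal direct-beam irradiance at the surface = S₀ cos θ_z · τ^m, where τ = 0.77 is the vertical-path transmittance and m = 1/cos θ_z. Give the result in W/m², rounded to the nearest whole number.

110 W/m²

With φ = 25.1°, δ = -6.2°, H = -71.50°: sin φ sin δ = -0.0458, cos φ cos δ cos H = 0.2857, so cos θ_z = 0.2399.
Air mass m = 1/cos θ_z = 1/0.2399 = 4.168; τ^m = 0.77^4.168 = 0.3364.
Surface direct beam = 1360 × 0.2399 × 0.3364 = 109.76 W/m².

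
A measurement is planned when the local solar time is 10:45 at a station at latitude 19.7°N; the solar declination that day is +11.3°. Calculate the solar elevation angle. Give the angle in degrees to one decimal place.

70.1°

Hour angle H = 15° × (10.75 − 12) = -18.75°.
cos θ_z = sin φ sin δ + cos φ cos δ cos H = (0.3371)(0.1959) + (0.9415)(0.9806)(0.9469) = 0.9402.
θ_z = arccos(0.9402) = 19.91°, so the elevation is 90° − 19.91° = 70.09°.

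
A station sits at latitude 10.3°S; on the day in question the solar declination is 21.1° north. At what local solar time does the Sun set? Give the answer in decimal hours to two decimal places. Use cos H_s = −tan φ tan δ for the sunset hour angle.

The sunset hour angle satisfies cos H_s = −tan φ tan δ = 0.0701, giving H_s = 85.98°.
Sunset is at 12 + H_s/15 = 12 + 5.732 = 17.732 h local solar time.

17.73 h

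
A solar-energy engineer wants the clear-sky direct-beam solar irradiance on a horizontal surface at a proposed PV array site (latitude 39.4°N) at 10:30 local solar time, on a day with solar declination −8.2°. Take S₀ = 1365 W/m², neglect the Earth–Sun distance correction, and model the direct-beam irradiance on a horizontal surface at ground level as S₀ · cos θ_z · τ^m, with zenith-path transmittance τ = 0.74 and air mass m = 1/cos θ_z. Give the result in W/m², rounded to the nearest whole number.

516 W/m²

Hour angle H = 15° × (10.5 − 12) = -22.50°.
cos θ_z = sin φ sin δ + cos φ cos δ cos H = (0.6347)(-0.1426) + (0.7727)(0.9898)(0.9239) = 0.6161.
Air mass m = 1/cos θ_z = 1/0.6161 = 1.623; τ^m = 0.74^1.623 = 0.6134.
Surface direct beam = 1365 × 0.6161 × 0.6134 = 515.85 W/m².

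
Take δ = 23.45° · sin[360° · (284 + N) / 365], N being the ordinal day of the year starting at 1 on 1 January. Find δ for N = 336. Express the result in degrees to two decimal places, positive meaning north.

-22.24°

360 × (284 + 336) / 365 = 611.507°; sin(611.507°) = -0.9484.
δ = 23.45 × -0.9484 = -22.240° ≈ -22.24°.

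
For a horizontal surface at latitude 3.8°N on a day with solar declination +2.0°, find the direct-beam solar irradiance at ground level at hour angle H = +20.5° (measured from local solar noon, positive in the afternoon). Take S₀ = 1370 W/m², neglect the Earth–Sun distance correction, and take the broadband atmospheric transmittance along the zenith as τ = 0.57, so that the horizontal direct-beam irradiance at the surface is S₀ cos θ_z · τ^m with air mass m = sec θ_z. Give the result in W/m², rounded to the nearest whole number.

With φ = 3.8°, δ = 2.0°, H = 20.50°: sin φ sin δ = 0.0023, cos φ cos δ cos H = 0.9340, so cos θ_z = 0.9363.
Air mass m = 1/cos θ_z = 1/0.9363 = 1.068; τ^m = 0.57^1.068 = 0.5486.
Surface direct beam = 1370 × 0.9363 × 0.5486 = 703.71 W/m².

704 W/m²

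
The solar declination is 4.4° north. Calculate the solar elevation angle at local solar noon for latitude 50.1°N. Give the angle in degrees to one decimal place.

At local solar noon the hour angle is zero, so the elevation is 90° − |φ − δ| = 90° − |50.1° − (4.4°)| = 90° − 45.7° = 44.3°.

44.3°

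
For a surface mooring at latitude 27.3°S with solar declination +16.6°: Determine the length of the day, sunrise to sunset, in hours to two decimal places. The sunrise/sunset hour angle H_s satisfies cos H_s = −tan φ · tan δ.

10.82 hours

The sunset hour angle satisfies cos H_s = −tan φ tan δ = 0.1539, giving H_s = 81.15°.
Day length = 2 H_s / 15° h⁻¹ = 162.30° / 15 = 10.820 h.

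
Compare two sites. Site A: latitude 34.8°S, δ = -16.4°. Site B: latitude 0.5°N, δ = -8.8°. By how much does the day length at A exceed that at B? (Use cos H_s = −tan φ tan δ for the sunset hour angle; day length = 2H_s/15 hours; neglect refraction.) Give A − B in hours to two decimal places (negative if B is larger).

A: H_s = arccos(−tan -34.8° · tan -16.4°) = 101.80°, so 2H_s/15 = 13.5733 h.
B: H_s = arccos(−tan 0.5° · tan -8.8°) = 89.92°, so 2H_s/15 = 11.9893 h.
A − B = 13.5733 − 11.9893 = 1.5840 h.

+1.58 h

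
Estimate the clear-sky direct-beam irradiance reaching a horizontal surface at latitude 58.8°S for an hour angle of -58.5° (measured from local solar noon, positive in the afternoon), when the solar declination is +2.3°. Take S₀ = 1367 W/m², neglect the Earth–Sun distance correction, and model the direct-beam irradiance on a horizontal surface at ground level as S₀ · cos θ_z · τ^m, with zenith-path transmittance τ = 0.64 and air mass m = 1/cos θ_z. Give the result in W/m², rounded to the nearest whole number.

cos θ_z = sin(-58.8°) sin(2.3°) + cos(-58.8°) cos(2.3°) cos(-58.50°) = -0.0343 + 0.2705 = 0.2362.
Air mass m = 1/cos θ_z = 1/0.2362 = 4.234; τ^m = 0.64^4.234 = 0.1511.
Surface direct beam = 1367 × 0.2362 × 0.1511 = 48.79 W/m².

49 W/m²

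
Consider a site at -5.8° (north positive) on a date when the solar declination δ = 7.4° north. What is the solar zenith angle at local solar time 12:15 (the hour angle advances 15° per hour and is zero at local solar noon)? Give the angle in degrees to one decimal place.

Hour angle H = 15° × (12.25 − 12) = 3.75°.
With φ = -5.8°, δ = 7.4°, H = 3.75°: sin φ sin δ = -0.0130, cos φ cos δ cos H = 0.9845, so cos θ_z = 0.9715.
θ_z = arccos(0.9715) = 13.71°.

13.7°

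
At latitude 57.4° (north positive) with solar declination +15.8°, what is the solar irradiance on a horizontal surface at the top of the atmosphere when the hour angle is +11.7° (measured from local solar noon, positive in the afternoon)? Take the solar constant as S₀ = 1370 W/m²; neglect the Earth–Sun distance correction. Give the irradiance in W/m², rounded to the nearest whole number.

cos θ_z = sin φ sin δ + cos φ cos δ cos H = (0.8425)(0.2723) + (0.5388)(0.9622)(0.9792) = 0.7371.
Top-of-atmosphere irradiance = S₀ cos θ_z = 1370 × 0.7371 = 1009.83 W/m².

1010 W/m²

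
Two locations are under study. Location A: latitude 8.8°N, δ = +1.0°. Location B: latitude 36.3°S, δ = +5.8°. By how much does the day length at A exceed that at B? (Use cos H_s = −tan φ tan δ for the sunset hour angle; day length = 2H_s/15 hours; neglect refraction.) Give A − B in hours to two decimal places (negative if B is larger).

+0.59 h

A: H_s = arccos(−tan 8.8° · tan 1.0°) = 90.15°, so 2H_s/15 = 12.0200 h.
B: H_s = arccos(−tan -36.3° · tan 5.8°) = 85.72°, so 2H_s/15 = 11.4293 h.
A − B = 12.0200 − 11.4293 = 0.5907 h.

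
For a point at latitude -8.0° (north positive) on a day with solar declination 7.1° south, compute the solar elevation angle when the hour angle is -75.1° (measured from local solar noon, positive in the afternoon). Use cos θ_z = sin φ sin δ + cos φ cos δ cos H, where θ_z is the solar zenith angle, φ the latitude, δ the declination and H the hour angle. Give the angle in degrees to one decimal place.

cos θ_z = sin φ sin δ + cos φ cos δ cos H = (-0.1392)(-0.1236) + (0.9903)(0.9923)(0.2571) = 0.2699.
θ_z = arccos(0.2699) = 74.34°, so the elevation is 90° − 74.34° = 15.66°.

15.7°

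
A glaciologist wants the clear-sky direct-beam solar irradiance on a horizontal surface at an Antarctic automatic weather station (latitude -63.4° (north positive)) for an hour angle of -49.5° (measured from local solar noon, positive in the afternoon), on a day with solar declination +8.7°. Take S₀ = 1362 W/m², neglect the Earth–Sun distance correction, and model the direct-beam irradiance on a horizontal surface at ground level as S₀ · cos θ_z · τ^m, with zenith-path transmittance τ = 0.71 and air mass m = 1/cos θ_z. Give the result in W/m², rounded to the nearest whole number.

22 W/m²

cos θ_z = sin φ sin δ + cos φ cos δ cos H = (-0.8942)(0.1513) + (0.4478)(0.9885)(0.6494) = 0.1522.
Air mass m = 1/cos θ_z = 1/0.1522 = 6.570; τ^m = 0.71^6.570 = 0.1054.
Surface direct beam = 1362 × 0.1522 × 0.1054 = 21.85 W/m².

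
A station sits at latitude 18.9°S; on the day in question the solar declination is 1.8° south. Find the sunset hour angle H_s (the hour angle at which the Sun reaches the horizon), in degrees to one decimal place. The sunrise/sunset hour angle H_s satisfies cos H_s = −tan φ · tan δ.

90.6°

−tan φ tan δ = −(-0.3424)(-0.0314) = -0.0108; H_s = arccos(-0.0108) = 90.62°.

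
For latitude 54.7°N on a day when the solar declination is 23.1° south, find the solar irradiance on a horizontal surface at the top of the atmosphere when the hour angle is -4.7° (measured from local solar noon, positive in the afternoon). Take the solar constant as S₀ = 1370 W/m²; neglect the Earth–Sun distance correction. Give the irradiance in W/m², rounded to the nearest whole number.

With φ = 54.7°, δ = -23.1°, H = -4.70°: sin φ sin δ = -0.3202, cos φ cos δ cos H = 0.5297, so cos θ_z = 0.2095.
Top-of-atmosphere irradiance = S₀ cos θ_z = 1370 × 0.2095 = 287.01 W/m².

287 W/m²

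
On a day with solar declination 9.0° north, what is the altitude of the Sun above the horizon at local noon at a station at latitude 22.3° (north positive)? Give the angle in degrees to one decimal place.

76.7°

At local solar noon the hour angle is zero, so the elevation is 90° − |φ − δ| = 90° − |22.3° − (9.0°)| = 90° − 13.3° = 76.7°.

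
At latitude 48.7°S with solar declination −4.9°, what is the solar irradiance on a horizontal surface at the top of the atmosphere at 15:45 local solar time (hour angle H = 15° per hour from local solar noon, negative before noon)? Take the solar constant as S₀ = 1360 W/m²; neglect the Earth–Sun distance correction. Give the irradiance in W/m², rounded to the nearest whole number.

Hour angle H = 15° × (15.75 − 12) = 56.25°.
With φ = -48.7°, δ = -4.9°, H = 56.25°: sin φ sin δ = 0.0642, cos φ cos δ cos H = 0.3653, so cos θ_z = 0.4295.
Top-of-atmosphere irradiance = S₀ cos θ_z = 1360 × 0.4295 = 584.12 W/m².

584 W/m²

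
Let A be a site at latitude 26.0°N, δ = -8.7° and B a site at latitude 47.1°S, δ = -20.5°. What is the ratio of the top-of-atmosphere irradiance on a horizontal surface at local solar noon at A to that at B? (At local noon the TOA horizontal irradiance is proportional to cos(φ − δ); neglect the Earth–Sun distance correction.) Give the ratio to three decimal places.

A: cos θ_z = cos(26.0° − (-8.7°)) = 0.8221.
B: cos θ_z = cos(-47.1° − (-20.5°)) = 0.8942.
Ratio A/B = 0.8221 / 0.8942 = 0.9194.

0.919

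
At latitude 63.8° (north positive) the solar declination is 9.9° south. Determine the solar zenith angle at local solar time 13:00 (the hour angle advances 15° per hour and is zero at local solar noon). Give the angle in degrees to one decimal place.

74.6°

Hour angle H = 15° × (13 − 12) = 15.00°.
cos θ_z = sin φ sin δ + cos φ cos δ cos H = (0.8973)(-0.1719) + (0.4415)(0.9851)(0.9659) = 0.2658.
θ_z = arccos(0.2658) = 74.59°.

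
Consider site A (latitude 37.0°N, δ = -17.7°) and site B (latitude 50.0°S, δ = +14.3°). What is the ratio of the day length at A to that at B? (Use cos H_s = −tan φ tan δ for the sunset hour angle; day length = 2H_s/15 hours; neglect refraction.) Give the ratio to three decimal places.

A: H_s = arccos(−tan 37.0° · tan -17.7°) = 76.08°, so 2H_s/15 = 10.1440 h.
B: H_s = arccos(−tan -50.0° · tan 14.3°) = 72.32°, so 2H_s/15 = 9.6427 h.
Ratio A/B = 10.1440 / 9.6427 = 1.0520.

1.052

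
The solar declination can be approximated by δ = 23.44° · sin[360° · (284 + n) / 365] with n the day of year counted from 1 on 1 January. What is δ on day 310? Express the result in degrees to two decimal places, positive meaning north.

-16.82°

360 × (284 + 310) / 365 = 585.863°; sin(585.863°) = -0.7177.
δ = 23.44 × -0.7177 = -16.823° ≈ -16.82°.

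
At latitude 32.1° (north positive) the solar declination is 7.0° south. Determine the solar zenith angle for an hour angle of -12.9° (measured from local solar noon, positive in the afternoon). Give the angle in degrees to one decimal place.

cos θ_z = sin(32.1°) sin(-7.0°) + cos(32.1°) cos(-7.0°) cos(-12.90°) = -0.0648 + 0.8196 = 0.7548.
θ_z = arccos(0.7548) = 40.99°.

41.0°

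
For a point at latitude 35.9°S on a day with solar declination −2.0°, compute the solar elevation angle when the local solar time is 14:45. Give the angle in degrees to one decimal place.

39.0°

Hour angle H = 15° × (14.75 − 12) = 41.25°.
cos θ_z = sin φ sin δ + cos φ cos δ cos H = (-0.5864)(-0.0349) + (0.8100)(0.9994)(0.7518) = 0.6291.
θ_z = arccos(0.6291) = 51.02°, so the elevation is 90° − 51.02° = 38.98°.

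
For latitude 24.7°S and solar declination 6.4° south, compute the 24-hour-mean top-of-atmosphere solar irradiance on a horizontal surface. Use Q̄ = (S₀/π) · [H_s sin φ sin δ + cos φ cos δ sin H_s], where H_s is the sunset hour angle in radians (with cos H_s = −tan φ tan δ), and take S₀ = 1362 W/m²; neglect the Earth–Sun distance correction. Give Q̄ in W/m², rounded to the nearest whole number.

−tan φ tan δ = −(-0.4599)(-0.1122) = -0.0516; H_s = arccos(-0.0516) = 92.96°. In radians, H_s = 1.6225.
H_s sin φ sin δ = 1.6225 × -0.4179 × -0.1115 = 0.0756.
cos φ cos δ sin H_s = 0.9085 × 0.9938 × 0.9987 = 0.9017.
Q̄ = (1362/π) × (0.0756 + 0.9017) = 433.54 × 0.9773 = 423.70 W/m².

424 W/m²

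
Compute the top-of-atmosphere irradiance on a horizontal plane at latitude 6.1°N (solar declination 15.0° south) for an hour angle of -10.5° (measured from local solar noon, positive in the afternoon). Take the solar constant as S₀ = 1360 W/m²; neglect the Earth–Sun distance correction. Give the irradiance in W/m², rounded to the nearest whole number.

cos θ_z = sin φ sin δ + cos φ cos δ cos H = (0.1063)(-0.2588) + (0.9943)(0.9659)(0.9833) = 0.9168.
Top-of-atmosphere irradiance = S₀ cos θ_z = 1360 × 0.9168 = 1246.85 W/m².

1247 W/m²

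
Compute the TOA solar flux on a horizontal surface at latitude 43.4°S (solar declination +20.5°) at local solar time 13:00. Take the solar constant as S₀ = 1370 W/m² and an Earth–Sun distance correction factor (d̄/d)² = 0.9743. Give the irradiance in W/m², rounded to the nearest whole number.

Hour angle H = 15° × (13 − 12) = 15.00°.
cos θ_z = sin(-43.4°) sin(20.5°) + cos(-43.4°) cos(20.5°) cos(15.00°) = -0.2406 + 0.6574 = 0.4168.
Top-of-atmosphere irradiance = S₀ (d̄/d)² cos θ_z = 1370 × 0.9743 × 0.4168 = 556.34 W/m².

556 W/m²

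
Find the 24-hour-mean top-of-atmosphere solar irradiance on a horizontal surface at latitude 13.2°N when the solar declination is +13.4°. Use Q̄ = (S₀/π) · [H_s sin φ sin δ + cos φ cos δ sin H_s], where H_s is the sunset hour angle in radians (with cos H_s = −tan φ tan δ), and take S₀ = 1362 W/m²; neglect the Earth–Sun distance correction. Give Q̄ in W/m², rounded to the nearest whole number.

The sunset hour angle satisfies cos H_s = −tan φ tan δ = -0.0559, giving H_s = 93.20°. In radians, H_s = 1.6266.
H_s sin φ sin δ = 1.6266 × 0.2284 × 0.2317 = 0.0861.
cos φ cos δ sin H_s = 0.9736 × 0.9728 × 0.9984 = 0.9456.
Q̄ = (1362/π) × (0.0861 + 0.9456) = 433.54 × 1.0317 = 447.28 W/m².

447 W/m²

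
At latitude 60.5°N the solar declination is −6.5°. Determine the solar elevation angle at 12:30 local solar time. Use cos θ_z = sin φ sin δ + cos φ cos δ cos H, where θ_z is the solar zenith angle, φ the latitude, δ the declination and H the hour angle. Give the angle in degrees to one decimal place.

22.7°

Hour angle H = 15° × (12.5 − 12) = 7.50°.
With φ = 60.5°, δ = -6.5°, H = 7.50°: sin φ sin δ = -0.0985, cos φ cos δ cos H = 0.4851, so cos θ_z = 0.3866.
θ_z = arccos(0.3866) = 67.26°, so the elevation is 90° − 67.26° = 22.74°.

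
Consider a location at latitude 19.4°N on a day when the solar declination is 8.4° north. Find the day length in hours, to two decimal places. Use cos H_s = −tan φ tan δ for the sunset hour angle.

12.40 hours

−tan φ tan δ = −(0.3522)(0.1477) = -0.0520; H_s = arccos(-0.0520) = 92.98°.
Day length = 2 H_s / 15° h⁻¹ = 185.96° / 15 = 12.397 h.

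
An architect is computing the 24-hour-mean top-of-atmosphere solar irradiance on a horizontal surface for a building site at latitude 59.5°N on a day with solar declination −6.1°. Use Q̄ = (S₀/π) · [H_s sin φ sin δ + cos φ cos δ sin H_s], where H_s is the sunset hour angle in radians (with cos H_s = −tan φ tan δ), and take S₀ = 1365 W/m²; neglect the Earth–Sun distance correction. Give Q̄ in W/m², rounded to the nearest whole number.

160 W/m²

The sunset hour angle satisfies cos H_s = −tan φ tan δ = 0.1814, giving H_s = 79.55°. In radians, H_s = 1.3884.
H_s sin φ sin δ = 1.3884 × 0.8616 × -0.1063 = -0.1272.
cos φ cos δ sin H_s = 0.5075 × 0.9943 × 0.9834 = 0.4962.
Q̄ = (1365/π) × (-0.1272 + 0.4962) = 434.49 × 0.3690 = 160.33 W/m².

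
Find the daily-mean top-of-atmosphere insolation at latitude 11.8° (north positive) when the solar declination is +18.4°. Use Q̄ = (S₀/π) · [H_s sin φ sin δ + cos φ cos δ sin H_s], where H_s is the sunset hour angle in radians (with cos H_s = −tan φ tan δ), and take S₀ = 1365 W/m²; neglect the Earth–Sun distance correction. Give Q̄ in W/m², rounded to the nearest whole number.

449 W/m²

−tan φ tan δ = −(0.2089)(0.3327) = -0.0695; H_s = arccos(-0.0695) = 93.99°. In radians, H_s = 1.6404.
H_s sin φ sin δ = 1.6404 × 0.2045 × 0.3156 = 0.1059.
cos φ cos δ sin H_s = 0.9789 × 0.9489 × 0.9976 = 0.9266.
Q̄ = (1365/π) × (0.1059 + 0.9266) = 434.49 × 1.0325 = 448.61 W/m².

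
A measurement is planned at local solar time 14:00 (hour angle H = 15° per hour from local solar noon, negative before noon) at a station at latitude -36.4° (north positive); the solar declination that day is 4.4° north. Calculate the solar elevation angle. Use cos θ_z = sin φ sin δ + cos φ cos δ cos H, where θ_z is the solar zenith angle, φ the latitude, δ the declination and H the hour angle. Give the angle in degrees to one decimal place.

Hour angle H = 15° × (14 − 12) = 30.00°.
With φ = -36.4°, δ = 4.4°, H = 30.00°: sin φ sin δ = -0.0455, cos φ cos δ cos H = 0.6950, so cos θ_z = 0.6495.
θ_z = arccos(0.6495) = 49.50°, so the elevation is 90° − 49.50° = 40.50°.

40.5°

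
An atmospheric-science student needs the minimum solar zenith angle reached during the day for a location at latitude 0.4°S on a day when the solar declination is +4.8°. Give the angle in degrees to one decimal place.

At local solar noon the hour angle is zero, so the zenith angle is |φ − δ| = |-0.4° − (4.8°)| = 5.2°.

5.2°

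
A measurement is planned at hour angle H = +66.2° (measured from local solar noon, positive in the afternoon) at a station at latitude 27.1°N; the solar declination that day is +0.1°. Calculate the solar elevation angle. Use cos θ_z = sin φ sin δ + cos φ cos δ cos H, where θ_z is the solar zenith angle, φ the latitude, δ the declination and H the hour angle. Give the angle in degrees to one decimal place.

21.1°

cos θ_z = sin(27.1°) sin(0.1°) + cos(27.1°) cos(0.1°) cos(66.20°) = 0.0008 + 0.3592 = 0.3600.
θ_z = arccos(0.3600) = 68.90°, so the elevation is 90° − 68.90° = 21.10°.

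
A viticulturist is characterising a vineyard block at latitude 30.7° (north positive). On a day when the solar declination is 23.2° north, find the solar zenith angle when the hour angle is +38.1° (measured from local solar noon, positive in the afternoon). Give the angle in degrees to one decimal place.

34.6°

cos θ_z = sin φ sin δ + cos φ cos δ cos H = (0.5105)(0.3939) + (0.8599)(0.9191)(0.7869) = 0.8230.
θ_z = arccos(0.8230) = 34.61°.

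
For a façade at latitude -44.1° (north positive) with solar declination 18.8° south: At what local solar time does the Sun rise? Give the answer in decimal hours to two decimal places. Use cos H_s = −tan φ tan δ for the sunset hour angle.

4.72 h

The sunset hour angle satisfies cos H_s = −tan φ tan δ = -0.3299, giving H_s = 109.26°.
Sunrise is at 12 − H_s/15 = 12 − 7.284 = 4.716 h local solar time.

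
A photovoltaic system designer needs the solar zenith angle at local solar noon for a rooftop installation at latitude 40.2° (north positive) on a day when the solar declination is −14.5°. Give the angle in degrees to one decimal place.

At local solar noon the hour angle is zero, so the zenith angle is |φ − δ| = |40.2° − (-14.5°)| = 54.7°.

54.7°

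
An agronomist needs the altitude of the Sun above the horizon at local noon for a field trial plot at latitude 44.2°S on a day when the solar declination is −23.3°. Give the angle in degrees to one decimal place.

At local solar noon the hour angle is zero, so the elevation is 90° − |φ − δ| = 90° − |-44.2° − (-23.3°)| = 90° − 20.9° = 69.1°.

69.1°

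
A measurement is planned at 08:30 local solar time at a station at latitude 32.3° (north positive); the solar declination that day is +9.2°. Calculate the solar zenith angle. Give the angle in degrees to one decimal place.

53.6°

Hour angle H = 15° × (8.5 − 12) = -52.50°.
cos θ_z = sin φ sin δ + cos φ cos δ cos H = (0.5344)(0.1599) + (0.8453)(0.9871)(0.6088) = 0.5934.
θ_z = arccos(0.5934) = 53.60°.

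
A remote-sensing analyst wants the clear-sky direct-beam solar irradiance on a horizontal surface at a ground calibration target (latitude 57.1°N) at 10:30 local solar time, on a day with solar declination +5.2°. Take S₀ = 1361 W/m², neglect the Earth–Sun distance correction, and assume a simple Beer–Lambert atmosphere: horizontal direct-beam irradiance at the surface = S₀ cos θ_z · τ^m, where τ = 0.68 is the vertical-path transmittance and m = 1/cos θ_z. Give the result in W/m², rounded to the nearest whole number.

401 W/m²

Hour angle H = 15° × (10.5 − 12) = -22.50°.
With φ = 57.1°, δ = 5.2°, H = -22.50°: sin φ sin δ = 0.0761, cos φ cos δ cos H = 0.4998, so cos θ_z = 0.5759.
Air mass m = 1/cos θ_z = 1/0.5759 = 1.736; τ^m = 0.68^1.736 = 0.5120.
Surface direct beam = 1361 × 0.5759 × 0.5120 = 401.31 W/m².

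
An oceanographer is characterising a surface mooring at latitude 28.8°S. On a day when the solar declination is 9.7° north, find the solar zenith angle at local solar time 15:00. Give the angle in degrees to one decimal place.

Hour angle H = 15° × (15 − 12) = 45.00°.
cos θ_z = sin(-28.8°) sin(9.7°) + cos(-28.8°) cos(9.7°) cos(45.00°) = -0.0812 + 0.6108 = 0.5296.
θ_z = arccos(0.5296) = 58.02°.

58.0°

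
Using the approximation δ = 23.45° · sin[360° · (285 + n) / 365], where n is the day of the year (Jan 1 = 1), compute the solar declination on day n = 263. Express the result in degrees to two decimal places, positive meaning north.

360 × (285 + 263) / 365 = 540.493°; sin(540.493°) = -0.0086.
δ = 23.45 × -0.0086 = -0.202° ≈ -0.20°.

-0.20°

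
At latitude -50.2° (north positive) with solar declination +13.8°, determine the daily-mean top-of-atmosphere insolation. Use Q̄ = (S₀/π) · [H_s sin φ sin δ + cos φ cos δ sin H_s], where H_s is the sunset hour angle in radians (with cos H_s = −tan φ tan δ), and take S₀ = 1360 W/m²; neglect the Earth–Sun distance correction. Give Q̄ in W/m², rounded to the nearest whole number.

−tan φ tan δ = −(-1.2002)(0.2456) = 0.2948; H_s = arccos(0.2948) = 72.85°. In radians, H_s = 1.2715.
H_s sin φ sin δ = 1.2715 × -0.7683 × 0.2385 = -0.2330.
cos φ cos δ sin H_s = 0.6401 × 0.9711 × 0.9555 = 0.5939.
Q̄ = (1360/π) × (-0.2330 + 0.5939) = 432.90 × 0.3609 = 156.23 W/m².

156 W/m²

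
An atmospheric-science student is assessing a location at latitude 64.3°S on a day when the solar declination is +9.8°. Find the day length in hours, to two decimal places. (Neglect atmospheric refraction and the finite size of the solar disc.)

−tan φ tan δ = −(-2.0778)(0.1727) = 0.3588; H_s = arccos(0.3588) = 68.97°.
Day length = 2 H_s / 15° h⁻¹ = 137.94° / 15 = 9.196 h.

9.20 hours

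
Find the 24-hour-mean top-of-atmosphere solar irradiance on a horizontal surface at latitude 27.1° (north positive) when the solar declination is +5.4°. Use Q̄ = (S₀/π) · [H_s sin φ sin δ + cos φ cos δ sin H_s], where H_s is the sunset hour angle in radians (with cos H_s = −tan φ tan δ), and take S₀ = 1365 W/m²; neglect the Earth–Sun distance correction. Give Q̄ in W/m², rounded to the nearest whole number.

−tan φ tan δ = −(0.5117)(0.0945) = -0.0484; H_s = arccos(-0.0484) = 92.77°. In radians, H_s = 1.6191.
H_s sin φ sin δ = 1.6191 × 0.4555 × 0.0941 = 0.0694.
cos φ cos δ sin H_s = 0.8902 × 0.9956 × 0.9988 = 0.8852.
Q̄ = (1365/π) × (0.0694 + 0.8852) = 434.49 × 0.9546 = 414.76 W/m².

415 W/m²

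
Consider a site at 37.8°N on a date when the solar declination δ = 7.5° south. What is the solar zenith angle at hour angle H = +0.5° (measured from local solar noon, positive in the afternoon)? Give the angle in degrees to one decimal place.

45.3°

cos θ_z = sin(37.8°) sin(-7.5°) + cos(37.8°) cos(-7.5°) cos(0.50°) = -0.0800 + 0.7834 = 0.7034.
θ_z = arccos(0.7034) = 45.30°.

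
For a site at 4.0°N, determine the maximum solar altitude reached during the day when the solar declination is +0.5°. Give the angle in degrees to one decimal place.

86.5°

At local solar noon the hour angle is zero, so the elevation is 90° − |φ − δ| = 90° − |4.0° − (0.5°)| = 90° − 3.5° = 86.5°.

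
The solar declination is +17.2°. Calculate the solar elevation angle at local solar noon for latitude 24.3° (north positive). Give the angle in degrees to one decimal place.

At local solar noon the hour angle is zero, so the elevation is 90° − |φ − δ| = 90° − |24.3° − (17.2°)| = 90° − 7.1° = 82.9°.

82.9°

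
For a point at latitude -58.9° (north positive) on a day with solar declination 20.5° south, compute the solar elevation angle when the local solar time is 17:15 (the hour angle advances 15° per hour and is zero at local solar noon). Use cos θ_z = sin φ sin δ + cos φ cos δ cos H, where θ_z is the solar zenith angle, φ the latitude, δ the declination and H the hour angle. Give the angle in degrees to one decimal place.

Hour angle H = 15° × (17.25 − 12) = 78.75°.
cos θ_z = sin φ sin δ + cos φ cos δ cos H = (-0.8563)(-0.3502) + (0.5165)(0.9367)(0.1951) = 0.3943.
θ_z = arccos(0.3943) = 66.78°, so the elevation is 90° − 66.78° = 23.22°.

23.2°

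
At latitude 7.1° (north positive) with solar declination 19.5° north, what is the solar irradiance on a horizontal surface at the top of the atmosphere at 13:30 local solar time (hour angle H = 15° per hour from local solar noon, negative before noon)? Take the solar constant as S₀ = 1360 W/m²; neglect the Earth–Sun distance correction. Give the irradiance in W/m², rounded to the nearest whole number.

Hour angle H = 15° × (13.5 − 12) = 22.50°.
cos θ_z = sin φ sin δ + cos φ cos δ cos H = (0.1236)(0.3338) + (0.9923)(0.9426)(0.9239) = 0.9054.
Top-of-atmosphere irradiance = S₀ cos θ_z = 1360 × 0.9054 = 1231.34 W/m².

1231 W/m²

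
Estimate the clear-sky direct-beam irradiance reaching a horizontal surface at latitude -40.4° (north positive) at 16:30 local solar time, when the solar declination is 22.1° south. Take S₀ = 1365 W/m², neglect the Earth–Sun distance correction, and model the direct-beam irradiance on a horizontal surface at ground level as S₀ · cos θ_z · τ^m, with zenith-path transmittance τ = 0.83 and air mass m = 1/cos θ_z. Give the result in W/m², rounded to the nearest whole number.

Hour angle H = 15° × (16.5 − 12) = 67.50°.
cos θ_z = sin φ sin δ + cos φ cos δ cos H = (-0.6481)(-0.3762) + (0.7615)(0.9265)(0.3827) = 0.5138.
Air mass m = 1/cos θ_z = 1/0.5138 = 1.946; τ^m = 0.83^1.946 = 0.6959.
Surface direct beam = 1365 × 0.5138 × 0.6959 = 488.06 W/m².

488 W/m²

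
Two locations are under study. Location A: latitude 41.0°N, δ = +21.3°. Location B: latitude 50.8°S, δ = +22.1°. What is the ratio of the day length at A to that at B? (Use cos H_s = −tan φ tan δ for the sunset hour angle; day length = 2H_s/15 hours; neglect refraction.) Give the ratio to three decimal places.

1.826

A: H_s = arccos(−tan 41.0° · tan 21.3°) = 109.81°, so 2H_s/15 = 14.6413 h.
B: H_s = arccos(−tan -50.8° · tan 22.1°) = 60.14°, so 2H_s/15 = 8.0187 h.
Ratio A/B = 14.6413 / 8.0187 = 1.8259.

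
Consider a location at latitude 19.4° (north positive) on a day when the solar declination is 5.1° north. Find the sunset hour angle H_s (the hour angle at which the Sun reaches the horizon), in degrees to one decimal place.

91.8°

cos H_s = −tan(19.4°) · tan(5.1°) = -0.0314, so H_s = arccos(-0.0314) = 91.80°.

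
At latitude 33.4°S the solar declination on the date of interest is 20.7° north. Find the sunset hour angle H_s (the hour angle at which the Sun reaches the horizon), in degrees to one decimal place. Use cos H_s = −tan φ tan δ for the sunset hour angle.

−tan φ tan δ = −(-0.6594)(0.3779) = 0.2492; H_s = arccos(0.2492) = 75.57°.

75.6°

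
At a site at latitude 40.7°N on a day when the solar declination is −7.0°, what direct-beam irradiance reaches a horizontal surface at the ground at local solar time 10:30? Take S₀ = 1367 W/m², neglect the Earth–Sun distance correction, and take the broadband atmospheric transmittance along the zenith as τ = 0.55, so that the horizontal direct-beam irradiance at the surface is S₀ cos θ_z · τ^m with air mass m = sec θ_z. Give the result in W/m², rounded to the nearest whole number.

Hour angle H = 15° × (10.5 − 12) = -22.50°.
cos θ_z = sin φ sin δ + cos φ cos δ cos H = (0.6521)(-0.1219) + (0.7581)(0.9925)(0.9239) = 0.6157.
Air mass m = 1/cos θ_z = 1/0.6157 = 1.624; τ^m = 0.55^1.624 = 0.3787.
Surface direct beam = 1367 × 0.6157 × 0.3787 = 318.74 W/m².

319 W/m²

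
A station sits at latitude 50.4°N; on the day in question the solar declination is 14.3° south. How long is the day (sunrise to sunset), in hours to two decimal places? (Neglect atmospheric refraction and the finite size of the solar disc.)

−tan φ tan δ = −(1.2088)(-0.2549) = 0.3081; H_s = arccos(0.3081) = 72.06°.
Day length = 2 H_s / 15° h⁻¹ = 144.12° / 15 = 9.608 h.

9.61 hours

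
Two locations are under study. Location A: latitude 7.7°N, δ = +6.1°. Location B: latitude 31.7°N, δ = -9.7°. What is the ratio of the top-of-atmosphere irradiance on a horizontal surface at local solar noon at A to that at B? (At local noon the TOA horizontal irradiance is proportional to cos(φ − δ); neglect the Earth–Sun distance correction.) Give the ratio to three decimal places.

A: cos θ_z = cos(7.7° − (6.1°)) = 0.9996.
B: cos θ_z = cos(31.7° − (-9.7°)) = 0.7501.
Ratio A/B = 0.9996 / 0.7501 = 1.3326.

1.333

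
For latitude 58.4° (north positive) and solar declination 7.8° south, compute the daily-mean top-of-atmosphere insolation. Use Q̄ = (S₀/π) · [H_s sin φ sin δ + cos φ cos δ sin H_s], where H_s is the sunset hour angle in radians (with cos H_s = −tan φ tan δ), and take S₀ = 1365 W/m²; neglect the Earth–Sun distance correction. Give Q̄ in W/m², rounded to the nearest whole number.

−tan φ tan δ = −(1.6255)(-0.1370) = 0.2227; H_s = arccos(0.2227) = 77.13°. In radians, H_s = 1.3462.
H_s sin φ sin δ = 1.3462 × 0.8517 × -0.1357 = -0.1556.
cos φ cos δ sin H_s = 0.5240 × 0.9907 × 0.9749 = 0.5061.
Q̄ = (1365/π) × (-0.1556 + 0.5061) = 434.49 × 0.3505 = 152.29 W/m².

152 W/m²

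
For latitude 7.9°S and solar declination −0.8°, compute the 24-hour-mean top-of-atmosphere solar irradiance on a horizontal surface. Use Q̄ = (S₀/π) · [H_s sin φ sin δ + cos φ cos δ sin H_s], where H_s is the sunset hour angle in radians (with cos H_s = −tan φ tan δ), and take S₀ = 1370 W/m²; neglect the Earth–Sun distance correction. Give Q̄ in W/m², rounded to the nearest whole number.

The sunset hour angle satisfies cos H_s = −tan φ tan δ = -0.0019, giving H_s = 90.11°. In radians, H_s = 1.5727.
H_s sin φ sin δ = 1.5727 × -0.1374 × -0.0140 = 0.0030.
cos φ cos δ sin H_s = 0.9905 × 0.9999 × 1.0000 = 0.9904.
Q̄ = (1370/π) × (0.0030 + 0.9904) = 436.08 × 0.9934 = 433.20 W/m².

433 W/m²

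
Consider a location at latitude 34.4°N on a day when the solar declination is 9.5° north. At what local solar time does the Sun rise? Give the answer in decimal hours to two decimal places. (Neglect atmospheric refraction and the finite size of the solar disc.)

5.56 h

cos H_s = −tan(34.4°) · tan(9.5°) = -0.1146, so H_s = arccos(-0.1146) = 96.58°.
Sunrise is at 12 − H_s/15 = 12 − 6.439 = 5.561 h local solar time.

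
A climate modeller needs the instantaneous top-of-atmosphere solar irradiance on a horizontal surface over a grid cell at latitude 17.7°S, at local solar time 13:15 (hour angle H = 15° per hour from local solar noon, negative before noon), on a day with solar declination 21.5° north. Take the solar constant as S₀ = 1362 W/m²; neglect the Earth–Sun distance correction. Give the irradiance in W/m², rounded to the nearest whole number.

991 W/m²

Hour angle H = 15° × (13.25 − 12) = 18.75°.
cos θ_z = sin φ sin δ + cos φ cos δ cos H = (-0.3040)(0.3665) + (0.9527)(0.9304)(0.9469) = 0.7279.
Top-of-atmosphere irradiance = S₀ cos θ_z = 1362 × 0.7279 = 991.40 W/m².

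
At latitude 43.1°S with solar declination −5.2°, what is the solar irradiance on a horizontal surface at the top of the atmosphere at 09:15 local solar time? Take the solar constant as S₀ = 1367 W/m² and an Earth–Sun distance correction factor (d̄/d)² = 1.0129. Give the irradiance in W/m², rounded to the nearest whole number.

843 W/m²

Hour angle H = 15° × (9.25 − 12) = -41.25°.
cos θ_z = sin φ sin δ + cos φ cos δ cos H = (-0.6833)(-0.0906) + (0.7302)(0.9959)(0.7518) = 0.6086.
Top-of-atmosphere irradiance = S₀ (d̄/d)² cos θ_z = 1367 × 1.0129 × 0.6086 = 842.69 W/m².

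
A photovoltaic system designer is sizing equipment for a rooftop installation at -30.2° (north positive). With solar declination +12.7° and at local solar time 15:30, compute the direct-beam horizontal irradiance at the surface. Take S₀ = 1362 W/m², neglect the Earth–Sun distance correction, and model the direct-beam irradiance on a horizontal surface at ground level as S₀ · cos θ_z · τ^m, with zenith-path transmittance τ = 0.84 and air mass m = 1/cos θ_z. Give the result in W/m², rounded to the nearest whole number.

356 W/m²

Hour angle H = 15° × (15.5 − 12) = 52.50°.
cos θ_z = sin(-30.2°) sin(12.7°) + cos(-30.2°) cos(12.7°) cos(52.50°) = -0.1106 + 0.5133 = 0.4027.
Air mass m = 1/cos θ_z = 1/0.4027 = 2.483; τ^m = 0.84^2.483 = 0.6486.
Surface direct beam = 1362 × 0.4027 × 0.6486 = 355.74 W/m².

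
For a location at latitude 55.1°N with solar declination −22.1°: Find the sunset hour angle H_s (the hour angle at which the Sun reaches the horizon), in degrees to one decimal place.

cos H_s = −tan(55.1°) · tan(-22.1°) = 0.5821, so H_s = arccos(0.5821) = 54.40°.

54.4°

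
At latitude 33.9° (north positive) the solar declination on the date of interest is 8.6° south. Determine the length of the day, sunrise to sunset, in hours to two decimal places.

11.22 hours

The sunset hour angle satisfies cos H_s = −tan φ tan δ = 0.1016, giving H_s = 84.17°.
Day length = 2 H_s / 15° h⁻¹ = 168.34° / 15 = 11.223 h.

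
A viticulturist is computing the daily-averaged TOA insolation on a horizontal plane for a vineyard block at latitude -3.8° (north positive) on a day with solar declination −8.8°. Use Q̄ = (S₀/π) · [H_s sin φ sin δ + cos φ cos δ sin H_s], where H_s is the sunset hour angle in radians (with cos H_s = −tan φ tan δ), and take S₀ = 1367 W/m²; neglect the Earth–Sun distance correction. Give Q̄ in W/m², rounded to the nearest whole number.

The sunset hour angle satisfies cos H_s = −tan φ tan δ = -0.0103, giving H_s = 90.59°. In radians, H_s = 1.5811.
H_s sin φ sin δ = 1.5811 × -0.0663 × -0.1530 = 0.0160.
cos φ cos δ sin H_s = 0.9978 × 0.9882 × 0.9999 = 0.9859.
Q̄ = (1367/π) × (0.0160 + 0.9859) = 435.13 × 1.0019 = 435.96 W/m².

436 W/m²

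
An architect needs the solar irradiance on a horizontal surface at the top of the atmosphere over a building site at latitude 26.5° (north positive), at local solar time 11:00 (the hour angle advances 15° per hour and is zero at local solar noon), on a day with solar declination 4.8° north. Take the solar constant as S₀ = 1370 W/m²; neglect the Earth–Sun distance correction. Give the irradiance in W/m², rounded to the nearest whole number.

Hour angle H = 15° × (11 − 12) = -15.00°.
With φ = 26.5°, δ = 4.8°, H = -15.00°: sin φ sin δ = 0.0373, cos φ cos δ cos H = 0.8614, so cos θ_z = 0.8987.
Top-of-atmosphere irradiance = S₀ cos θ_z = 1370 × 0.8987 = 1231.22 W/m².

1231 W/m²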